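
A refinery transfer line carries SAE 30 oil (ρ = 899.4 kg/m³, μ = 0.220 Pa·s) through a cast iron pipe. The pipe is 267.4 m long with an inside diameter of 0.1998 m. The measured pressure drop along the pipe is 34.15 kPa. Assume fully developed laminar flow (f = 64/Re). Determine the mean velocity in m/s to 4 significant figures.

For laminar flow, f = 64/Re with Re = ρVD/μ, so Darcy-Weisbach reduces to ΔP = 32μLV/D². Solving for V: V = ΔP·D²/(32μL) = 3.415e+04·(0.1998)²/(32·0.22·267.4) = 0.7242 m/s.
Check: Re = ρVD/μ = 899.4·0.7242·0.1998/0.22 = 591.5 < 2300, so the laminar assumption holds.

V ≈ 0.7242 m/s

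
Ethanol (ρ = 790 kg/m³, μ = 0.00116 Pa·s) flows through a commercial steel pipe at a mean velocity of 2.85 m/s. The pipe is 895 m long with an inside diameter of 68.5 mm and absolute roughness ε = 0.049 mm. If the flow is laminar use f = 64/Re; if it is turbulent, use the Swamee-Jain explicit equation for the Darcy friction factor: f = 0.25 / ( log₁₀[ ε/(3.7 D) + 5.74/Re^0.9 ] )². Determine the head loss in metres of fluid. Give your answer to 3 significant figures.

Reynolds number Re = ρVD/μ = 790 · 2.85 · 0.0685 / 0.00116 = 1.33e+05.
Re > 4000 → turbulent. Relative roughness ε/D = 4.9e-05/0.0685 = 0.000715. Swamee-Jain: f = 0.25/(log₁₀[0.000715/3.7 + 5.74/1.33e+05^0.9])² = 0.25/(log₁₀[0.000193 + 0.00014])² = 0.25/(-3.477)² = 0.02068.
Darcy-Weisbach: ΔP = f(L/D)(ρV²/2) = 0.02068·(895/0.0685)·(790·2.85²/2) = 0.02068·1.307e+04·3208 = 8.671e+05 Pa.
Head loss h_f = ΔP/(ρg) = 8.671e+05/(790·9.81) = 112 m.

h_f ≈ 112 m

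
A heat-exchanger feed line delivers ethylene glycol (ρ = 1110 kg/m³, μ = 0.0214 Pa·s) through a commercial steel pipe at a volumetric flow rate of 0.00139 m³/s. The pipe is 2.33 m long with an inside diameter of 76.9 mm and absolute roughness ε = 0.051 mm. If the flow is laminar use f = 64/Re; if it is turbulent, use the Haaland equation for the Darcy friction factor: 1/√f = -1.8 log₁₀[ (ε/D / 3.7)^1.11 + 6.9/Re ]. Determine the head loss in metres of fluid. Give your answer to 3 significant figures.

Cross-sectional area A = πD²/4 = π(0.0769)²/4 = 0.004645 m²; mean velocity V = Q/A = 0.00139/0.004645 = 0.2993 m/s.
Reynolds number Re = ρVD/μ = 1110 · 0.2993 · 0.0769 / 0.0214 = 1194.
Re < 2300 → laminar flow, so f = 64/Re = 64/1194 = 0.05361 (the turbulent correlation is not needed).
Darcy-Weisbach: ΔP = f(L/D)(ρV²/2) = 0.05361·(2.33/0.0769)·(1110·0.2993²/2) = 0.05361·30.3·49.71 = 80.75 Pa.
Head loss h_f = ΔP/(ρg) = 80.75/(1110·9.81) = 0.00742 m.

h_f ≈ 0.00742 m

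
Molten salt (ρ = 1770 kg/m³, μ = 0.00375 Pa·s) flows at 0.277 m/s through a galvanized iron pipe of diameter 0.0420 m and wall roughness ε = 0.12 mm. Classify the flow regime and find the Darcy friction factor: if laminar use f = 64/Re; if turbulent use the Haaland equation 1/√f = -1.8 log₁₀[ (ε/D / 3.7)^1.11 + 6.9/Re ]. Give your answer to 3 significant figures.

Re = ρVD/μ = 1770·0.277·0.042/0.00375 = 5491.
Re > 4000 → turbulent. ε/D = 0.00012/0.042 = 0.00286; Haaland: 1/√f = -1.8 log₁₀[0.000351 + 0.00126] = 5.029, so f = 0.03954.

f ≈ 0.0395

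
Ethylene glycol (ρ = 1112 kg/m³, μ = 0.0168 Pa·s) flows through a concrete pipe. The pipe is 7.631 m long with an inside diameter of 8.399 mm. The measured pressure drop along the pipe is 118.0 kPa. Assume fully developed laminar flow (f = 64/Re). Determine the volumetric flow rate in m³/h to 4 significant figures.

Q ≈ 0.4047 m³/h

For laminar flow, f = 64/Re with Re = ρVD/μ, so Darcy-Weisbach reduces to ΔP = 32μLV/D². Solving for V: V = ΔP·D²/(32μL) = 1.18e+05·(0.008399)²/(32·0.0168·7.631) = 2.029 m/s.
Check: Re = ρVD/μ = 1112·2.029·0.008399/0.0168 = 1128 < 2300, so the laminar assumption holds.
Q = V·A = 2.029·(π/4·0.008399²) = 0.0001124 m³/s = 0.4047 m³/h.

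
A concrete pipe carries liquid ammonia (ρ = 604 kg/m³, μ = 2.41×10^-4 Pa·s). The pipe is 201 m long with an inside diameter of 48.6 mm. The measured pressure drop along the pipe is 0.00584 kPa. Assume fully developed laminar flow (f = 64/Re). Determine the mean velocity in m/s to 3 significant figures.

V ≈ 0.00890 m/s

For laminar flow, f = 64/Re with Re = ρVD/μ, so Darcy-Weisbach reduces to ΔP = 32μLV/D². Solving for V: V = ΔP·D²/(32μL) = 5.84·(0.0486)²/(32·0.000241·201) = 0.008899 m/s.
Check: Re = ρVD/μ = 604·0.008899·0.0486/0.000241 = 1084 < 2300, so the laminar assumption holds.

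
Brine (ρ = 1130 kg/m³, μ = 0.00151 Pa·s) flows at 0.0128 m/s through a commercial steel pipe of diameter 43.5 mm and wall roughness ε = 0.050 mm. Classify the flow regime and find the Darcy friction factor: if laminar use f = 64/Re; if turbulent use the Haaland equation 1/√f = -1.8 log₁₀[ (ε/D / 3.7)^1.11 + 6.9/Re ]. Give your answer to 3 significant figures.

f ≈ 0.154

Re = ρVD/μ = 1130·0.0128·0.0435/0.00151 = 416.7.
Re < 2300 → laminar, so f = 64/Re = 0.1536 (roughness is irrelevant in laminar flow).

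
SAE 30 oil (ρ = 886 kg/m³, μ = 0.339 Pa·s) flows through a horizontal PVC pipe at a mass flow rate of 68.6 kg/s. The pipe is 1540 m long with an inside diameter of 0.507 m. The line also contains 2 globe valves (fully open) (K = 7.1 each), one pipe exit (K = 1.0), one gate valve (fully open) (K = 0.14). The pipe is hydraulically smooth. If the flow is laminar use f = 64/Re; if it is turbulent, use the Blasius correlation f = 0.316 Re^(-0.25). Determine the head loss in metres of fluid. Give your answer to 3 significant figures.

A = πD²/4 = π(0.507)²/4 = 0.2019 m²; mean velocity V = ṁ/(ρA) = 68.6/(886 · 0.2019) = 0.3835 m/s.
Reynolds number Re = ρVD/μ = 886 · 0.3835 · 0.507 / 0.339 = 508.2.
Re < 2300 → laminar flow, so f = 64/Re = 64/508.2 = 0.1259 (the turbulent correlation is not needed).
Total minor-loss coefficient ΣK = 2·7.1 + 1·1 + 1·0.14 = 15.3.
ΔP = [f·L/D + ΣK]·(ρV²/2) = [0.1259·1540/0.507 + 15.3]·(886·0.3835²/2) = [382.5 + 15.3]·65.16 = 2.592e+04 Pa.
Head loss h_f = ΔP/(ρg) = 2.592e+04/(886·9.81) = 2.98 m.

h_f ≈ 2.98 m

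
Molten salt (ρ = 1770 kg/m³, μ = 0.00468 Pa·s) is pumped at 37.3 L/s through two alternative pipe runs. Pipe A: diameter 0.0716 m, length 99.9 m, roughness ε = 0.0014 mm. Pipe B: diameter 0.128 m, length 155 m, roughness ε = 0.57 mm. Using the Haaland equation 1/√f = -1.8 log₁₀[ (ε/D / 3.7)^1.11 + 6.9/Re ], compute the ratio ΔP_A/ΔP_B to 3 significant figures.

Pipe A: V = Q/A = 0.0373/0.004026 = 9.264 m/s; Re = 2.509e+05; ε/D = 1.96e-05; Haaland → f = 0.01498; ΔP_A = f(L/D)(ρV²/2) = 1.587e+06 Pa.
Pipe B: V = Q/A = 0.0373/0.01287 = 2.899 m/s; Re = 1.403e+05; ε/D = 0.00445; Haaland → f = 0.03005; ΔP_B = f(L/D)(ρV²/2) = 2.706e+05 Pa.
ΔP_A/ΔP_B = 1.587e+06/2.706e+05 = 5.87.

ΔP_A/ΔP_B ≈ 5.87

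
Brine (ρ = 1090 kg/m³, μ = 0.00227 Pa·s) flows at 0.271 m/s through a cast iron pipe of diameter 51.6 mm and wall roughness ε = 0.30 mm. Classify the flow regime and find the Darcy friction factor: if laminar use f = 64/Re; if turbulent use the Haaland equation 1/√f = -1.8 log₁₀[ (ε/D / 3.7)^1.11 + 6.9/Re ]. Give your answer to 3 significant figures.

f ≈ 0.0410

Re = ρVD/μ = 1090·0.271·0.0516/0.00227 = 6715.
Re > 4000 → turbulent. ε/D = 0.0003/0.0516 = 0.00581; Haaland: 1/√f = -1.8 log₁₀[0.000772 + 0.00103] = 4.94, so f = 0.04097.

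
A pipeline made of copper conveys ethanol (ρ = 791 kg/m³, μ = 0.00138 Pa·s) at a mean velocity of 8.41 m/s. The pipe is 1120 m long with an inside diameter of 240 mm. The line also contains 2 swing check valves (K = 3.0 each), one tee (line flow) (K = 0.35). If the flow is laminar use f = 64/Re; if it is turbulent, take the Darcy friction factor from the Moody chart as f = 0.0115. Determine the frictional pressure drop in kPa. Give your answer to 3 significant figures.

ΔP ≈ 1680 kPa

Reynolds number Re = ρVD/μ = 791 · 8.41 · 0.24 / 0.00138 = 1.157e+06.
Re > 4000 → turbulent; use the Moody-chart value f = 0.0115.
Total minor-loss coefficient ΣK = 2·3 + 1·0.35 = 6.35.
ΔP = [f·L/D + ΣK]·(ρV²/2) = [0.0115·1120/0.24 + 6.35]·(791·8.41²/2) = [53.67 + 6.35]·2.797e+04 = 1.679e+06 Pa.
ΔP = 1.679e+06 Pa = 1680 kPa.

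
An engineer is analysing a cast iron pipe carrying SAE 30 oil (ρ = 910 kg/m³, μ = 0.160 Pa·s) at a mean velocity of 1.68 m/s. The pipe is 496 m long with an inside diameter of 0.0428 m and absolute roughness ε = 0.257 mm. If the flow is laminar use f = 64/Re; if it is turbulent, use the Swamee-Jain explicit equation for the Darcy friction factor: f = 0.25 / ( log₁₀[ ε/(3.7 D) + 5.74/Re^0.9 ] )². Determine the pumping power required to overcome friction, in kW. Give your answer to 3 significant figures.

P ≈ 5.63 kW

Reynolds number Re = ρVD/μ = 910 · 1.68 · 0.0428 / 0.16 = 409.
Re < 2300 → laminar flow, so f = 64/Re = 64/409 = 0.1565 (the turbulent correlation is not needed).
Darcy-Weisbach: ΔP = f(L/D)(ρV²/2) = 0.1565·(496/0.0428)·(910·1.68²/2) = 0.1565·1.159e+04·1284 = 2.329e+06 Pa.
Q = V·A = 1.68·0.001439 = 0.002417 m³/s.
Pumping power P = QΔP = 0.002417·2.329e+06 = 5629 W = 5.63 kW.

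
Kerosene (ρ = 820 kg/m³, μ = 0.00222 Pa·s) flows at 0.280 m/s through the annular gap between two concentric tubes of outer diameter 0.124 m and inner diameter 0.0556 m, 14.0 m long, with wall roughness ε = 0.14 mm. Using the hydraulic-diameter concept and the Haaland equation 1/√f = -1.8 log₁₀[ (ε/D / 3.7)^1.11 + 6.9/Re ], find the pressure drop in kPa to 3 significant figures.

ΔP ≈ 0.239 kPa

Hydraulic diameter D_h = 4A/P = D_o - D_i = 0.124 - 0.0556 = 0.0684 m.
Re = ρVD_h/μ = 820·0.28·0.0684/0.00222 = 7074.
ε/D_h = 0.00014/0.0684 = 0.00205; Haaland gives 1/√f = -1.8 log₁₀[0.000242+0.000975] = 5.246, so f = 0.03634.
ΔP = f(L/D_h)(ρV²/2) = 0.03634·14/0.0684·32.14 = 239.1 Pa.
ΔP = 0.239 kPa.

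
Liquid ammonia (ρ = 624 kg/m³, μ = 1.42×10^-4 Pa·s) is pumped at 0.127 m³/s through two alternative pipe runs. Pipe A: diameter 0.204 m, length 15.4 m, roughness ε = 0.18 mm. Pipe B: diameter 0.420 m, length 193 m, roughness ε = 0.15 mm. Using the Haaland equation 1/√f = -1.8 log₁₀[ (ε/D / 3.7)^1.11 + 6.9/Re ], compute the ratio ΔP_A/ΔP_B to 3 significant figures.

Pipe A: V = Q/A = 0.127/0.03269 = 3.886 m/s; Re = 3.483e+06; ε/D = 0.000882; Haaland → f = 0.01917; ΔP_A = f(L/D)(ρV²/2) = 6818 Pa.
Pipe B: V = Q/A = 0.127/0.1385 = 0.9167 m/s; Re = 1.692e+06; ε/D = 0.000357; Haaland → f = 0.01588; ΔP_B = f(L/D)(ρV²/2) = 1913 Pa.
ΔP_A/ΔP_B = 6818/1913 = 3.56.

ΔP_A/ΔP_B ≈ 3.56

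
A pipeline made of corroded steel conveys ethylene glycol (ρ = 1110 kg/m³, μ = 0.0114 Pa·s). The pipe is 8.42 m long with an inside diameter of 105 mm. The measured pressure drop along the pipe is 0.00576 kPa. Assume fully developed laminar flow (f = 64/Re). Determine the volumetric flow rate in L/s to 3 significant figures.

For laminar flow, f = 64/Re with Re = ρVD/μ, so Darcy-Weisbach reduces to ΔP = 32μLV/D². Solving for V: V = ΔP·D²/(32μL) = 5.76·(0.105)²/(32·0.0114·8.42) = 0.02067 m/s.
Check: Re = ρVD/μ = 1110·0.02067·0.105/0.0114 = 211.4 < 2300, so the laminar assumption holds.
Q = V·A = 0.02067·(π/4·0.105²) = 0.000179 m³/s = 0.179 L/s.

Q ≈ 0.179 L/s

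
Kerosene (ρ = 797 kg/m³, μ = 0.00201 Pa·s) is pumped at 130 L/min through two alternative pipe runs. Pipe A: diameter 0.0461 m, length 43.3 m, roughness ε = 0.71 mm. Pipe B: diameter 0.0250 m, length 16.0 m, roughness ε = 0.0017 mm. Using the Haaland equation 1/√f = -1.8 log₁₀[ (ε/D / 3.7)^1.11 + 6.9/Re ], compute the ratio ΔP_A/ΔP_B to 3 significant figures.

ΔP_A/ΔP_B ≈ 0.271

Pipe A: V = Q/A = 0.002167/0.001669 = 1.298 m/s; Re = 2.373e+04; ε/D = 0.0154; Haaland → f = 0.046; ΔP_A = f(L/D)(ρV²/2) = 2.901e+04 Pa.
Pipe B: V = Q/A = 0.002167/0.0004909 = 4.414 m/s; Re = 4.375e+04; ε/D = 6.8e-05; Haaland → f = 0.02152; ΔP_B = f(L/D)(ρV²/2) = 1.069e+05 Pa.
ΔP_A/ΔP_B = 2.901e+04/1.069e+05 = 0.271.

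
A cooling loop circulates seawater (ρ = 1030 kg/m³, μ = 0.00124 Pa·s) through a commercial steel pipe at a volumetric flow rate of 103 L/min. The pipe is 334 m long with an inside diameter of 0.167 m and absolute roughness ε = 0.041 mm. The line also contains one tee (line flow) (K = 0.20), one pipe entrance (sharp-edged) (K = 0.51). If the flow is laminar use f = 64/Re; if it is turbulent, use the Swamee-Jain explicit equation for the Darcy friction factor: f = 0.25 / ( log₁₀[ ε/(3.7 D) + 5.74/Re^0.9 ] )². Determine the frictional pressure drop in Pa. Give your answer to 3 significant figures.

Q = 103 L/min = 103/60000 = 0.001717 m³/s.
Cross-sectional area A = πD²/4 = π(0.167)²/4 = 0.0219 m²; mean velocity V = Q/A = 0.001717/0.0219 = 0.07837 m/s.
Reynolds number Re = ρVD/μ = 1030 · 0.07837 · 0.167 / 0.00124 = 1.087e+04.
Re > 4000 → turbulent. Relative roughness ε/D = 4.1e-05/0.167 = 0.000246. Swamee-Jain: f = 0.25/(log₁₀[0.000246/3.7 + 5.74/1.087e+04^0.9])² = 0.25/(log₁₀[6.64e-05 + 0.00134])² = 0.25/(-2.853)² = 0.03072.
Total minor-loss coefficient ΣK = 1·0.2 + 1·0.51 = 0.71.
ΔP = [f·L/D + ΣK]·(ρV²/2) = [0.03072·334/0.167 + 0.71]·(1030·0.07837²/2) = [61.44 + 0.71]·3.163 = 196.6 Pa.

ΔP ≈ 197 Pa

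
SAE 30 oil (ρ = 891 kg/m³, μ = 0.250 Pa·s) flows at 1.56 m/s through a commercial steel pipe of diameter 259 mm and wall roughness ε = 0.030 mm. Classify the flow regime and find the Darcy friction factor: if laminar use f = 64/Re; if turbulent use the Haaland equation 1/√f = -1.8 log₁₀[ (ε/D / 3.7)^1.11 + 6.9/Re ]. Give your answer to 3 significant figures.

Re = ρVD/μ = 891·1.56·0.259/0.25 = 1440.
Re < 2300 → laminar, so f = 64/Re = 0.04444 (roughness is irrelevant in laminar flow).

f ≈ 0.0444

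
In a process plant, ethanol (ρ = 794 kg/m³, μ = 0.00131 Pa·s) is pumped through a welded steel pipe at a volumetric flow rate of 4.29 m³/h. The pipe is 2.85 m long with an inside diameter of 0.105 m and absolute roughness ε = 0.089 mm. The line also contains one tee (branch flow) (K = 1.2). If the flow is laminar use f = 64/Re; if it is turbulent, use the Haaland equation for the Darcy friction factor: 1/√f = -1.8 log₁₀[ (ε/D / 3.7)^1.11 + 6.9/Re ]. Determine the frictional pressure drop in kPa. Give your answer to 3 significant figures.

ΔP ≈ 0.0158 kPa

Q = 4.29 m³/h = 4.29/3600 = 0.001192 m³/s.
Cross-sectional area A = πD²/4 = π(0.105)²/4 = 0.008659 m²; mean velocity V = Q/A = 0.001192/0.008659 = 0.1376 m/s.
Reynolds number Re = ρVD/μ = 794 · 0.1376 · 0.105 / 0.00131 = 8758.
Re > 4000 → turbulent. Relative roughness ε/D = 8.9e-05/0.105 = 0.000848. Haaland: 1/√f = -1.8 log₁₀[(0.000848/3.7)^1.11 + 6.9/8758] = -1.8 log₁₀[9.11e-05 + 0.000788] = 5.501, so f = 0.03305.
Total minor-loss coefficient ΣK = 1·1.2 = 1.2.
ΔP = [f·L/D + ΣK]·(ρV²/2) = [0.03305·2.85/0.105 + 1.2]·(794·0.1376²/2) = [0.897 + 1.2]·7.519 = 15.77 Pa.
ΔP = 15.77 Pa = 0.0158 kPa.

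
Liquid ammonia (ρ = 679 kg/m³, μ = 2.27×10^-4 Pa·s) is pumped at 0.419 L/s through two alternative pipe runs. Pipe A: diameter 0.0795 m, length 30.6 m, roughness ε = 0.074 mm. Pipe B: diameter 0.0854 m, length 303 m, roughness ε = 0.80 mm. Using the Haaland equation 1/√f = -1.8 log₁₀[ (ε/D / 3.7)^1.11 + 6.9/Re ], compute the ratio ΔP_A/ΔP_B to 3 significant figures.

ΔP_A/ΔP_B ≈ 0.0990

Pipe A: V = Q/A = 0.000419/0.004964 = 0.08441 m/s; Re = 2.007e+04; ε/D = 0.000931; Haaland → f = 0.02747; ΔP_A = f(L/D)(ρV²/2) = 25.58 Pa.
Pipe B: V = Q/A = 0.000419/0.005728 = 0.07315 m/s; Re = 1.869e+04; ε/D = 0.00937; Haaland → f = 0.0401; ΔP_B = f(L/D)(ρV²/2) = 258.4 Pa.
ΔP_A/ΔP_B = 25.58/258.4 = 0.0990.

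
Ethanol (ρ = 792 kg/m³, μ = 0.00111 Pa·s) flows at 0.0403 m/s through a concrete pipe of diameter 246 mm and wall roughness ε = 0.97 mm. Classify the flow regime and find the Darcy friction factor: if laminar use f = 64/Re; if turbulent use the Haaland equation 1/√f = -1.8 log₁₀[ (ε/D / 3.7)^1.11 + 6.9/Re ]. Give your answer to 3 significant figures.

Re = ρVD/μ = 792·0.0403·0.246/0.00111 = 7074.
Re > 4000 → turbulent. ε/D = 0.00097/0.246 = 0.00394; Haaland: 1/√f = -1.8 log₁₀[0.000502 + 0.000975] = 5.095, so f = 0.03852.

f ≈ 0.0385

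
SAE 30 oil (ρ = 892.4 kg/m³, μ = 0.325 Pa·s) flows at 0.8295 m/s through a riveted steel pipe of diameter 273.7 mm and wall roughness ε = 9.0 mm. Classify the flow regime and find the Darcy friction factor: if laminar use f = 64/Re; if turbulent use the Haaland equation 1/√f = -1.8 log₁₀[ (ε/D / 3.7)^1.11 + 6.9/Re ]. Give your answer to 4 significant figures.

f ≈ 0.1027

Re = ρVD/μ = 892.4·0.8295·0.2737/0.325 = 623.4.
Re < 2300 → laminar, so f = 64/Re = 0.1027 (roughness is irrelevant in laminar flow).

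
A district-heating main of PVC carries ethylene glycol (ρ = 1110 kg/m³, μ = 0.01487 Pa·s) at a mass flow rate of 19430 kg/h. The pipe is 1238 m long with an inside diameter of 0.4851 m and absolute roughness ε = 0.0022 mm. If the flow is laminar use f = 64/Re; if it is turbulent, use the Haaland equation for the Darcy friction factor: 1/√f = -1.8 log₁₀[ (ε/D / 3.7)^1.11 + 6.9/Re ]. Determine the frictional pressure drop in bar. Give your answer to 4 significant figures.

ΔP ≈ 6.586×10^-4 bar

ṁ = 19430 kg/h = 19430/3600 = 5.397 kg/s.
A = πD²/4 = π(0.4851)²/4 = 0.1848 m²; mean velocity V = ṁ/(ρA) = 5.397/(1110 · 0.1848) = 0.02631 m/s.
Reynolds number Re = ρVD/μ = 1110 · 0.02631 · 0.4851 / 0.0149 = 952.7.
Re < 2300 → laminar flow, so f = 64/Re = 64/952.7 = 0.06718 (the turbulent correlation is not needed).
Darcy-Weisbach: ΔP = f(L/D)(ρV²/2) = 0.06718·(1238/0.4851)·(1110·0.02631²/2) = 0.06718·2552·0.3841 = 65.86 Pa.
ΔP = 65.86 Pa = 6.586×10^-4 bar.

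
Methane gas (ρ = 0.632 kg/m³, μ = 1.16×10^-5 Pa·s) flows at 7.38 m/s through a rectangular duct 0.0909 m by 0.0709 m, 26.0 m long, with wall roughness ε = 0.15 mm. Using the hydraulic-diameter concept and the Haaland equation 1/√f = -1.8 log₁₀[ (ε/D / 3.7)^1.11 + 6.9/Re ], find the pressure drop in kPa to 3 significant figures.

ΔP ≈ 0.154 kPa

Hydraulic diameter D_h = 4A/P = 4·(0.0909·0.0709)/(2·(0.0909+0.0709)) = 0.02578/0.3236 = 0.07966 m.
Re = ρVD_h/μ = 0.632·7.38·0.07966/1.16e-05 = 3.203e+04.
ε/D_h = 0.00015/0.07966 = 0.00188; Haaland gives 1/√f = -1.8 log₁₀[0.000221+0.000215] = 6.048, so f = 0.02734.
ΔP = f(L/D_h)(ρV²/2) = 0.02734·26/0.07966·17.21 = 153.6 Pa.
ΔP = 0.154 kPa.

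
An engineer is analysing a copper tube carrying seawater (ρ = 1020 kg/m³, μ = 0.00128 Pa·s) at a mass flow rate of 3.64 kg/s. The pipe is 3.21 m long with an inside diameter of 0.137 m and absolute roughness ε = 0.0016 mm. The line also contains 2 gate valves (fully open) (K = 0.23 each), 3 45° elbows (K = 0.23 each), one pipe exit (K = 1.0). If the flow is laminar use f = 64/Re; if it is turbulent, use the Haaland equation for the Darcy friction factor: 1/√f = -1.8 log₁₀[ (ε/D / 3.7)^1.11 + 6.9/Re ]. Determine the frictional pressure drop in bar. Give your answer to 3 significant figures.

A = πD²/4 = π(0.137)²/4 = 0.01474 m²; mean velocity V = ṁ/(ρA) = 3.64/(1020 · 0.01474) = 0.2421 m/s.
Reynolds number Re = ρVD/μ = 1020 · 0.2421 · 0.137 / 0.00128 = 2.643e+04.
Re > 4000 → turbulent. Relative roughness ε/D = 1.6e-06/0.137 = 1.17e-05. Haaland: 1/√f = -1.8 log₁₀[(1.17e-05/3.7)^1.11 + 6.9/2.643e+04] = -1.8 log₁₀[7.84e-07 + 0.000261] = 6.447, so f = 0.02406.
Total minor-loss coefficient ΣK = 2·0.23 + 3·0.23 + 1·1 = 2.15.
ΔP = [f·L/D + ΣK]·(ρV²/2) = [0.02406·3.21/0.137 + 2.15]·(1020·0.2421²/2) = [0.5636 + 2.15]·29.89 = 81.11 Pa.
ΔP = 81.11 Pa = 8.11×10^-4 bar.

ΔP ≈ 8.11×10^-4 bar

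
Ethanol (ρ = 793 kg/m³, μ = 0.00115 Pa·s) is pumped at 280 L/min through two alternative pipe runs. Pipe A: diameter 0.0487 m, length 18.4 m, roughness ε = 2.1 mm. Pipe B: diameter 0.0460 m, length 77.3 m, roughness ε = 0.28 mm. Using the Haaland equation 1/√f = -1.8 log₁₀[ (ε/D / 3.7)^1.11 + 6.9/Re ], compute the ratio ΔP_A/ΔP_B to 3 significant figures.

ΔP_A/ΔP_B ≈ 0.363

Pipe A: V = Q/A = 0.004667/0.001863 = 2.505 m/s; Re = 8.413e+04; ε/D = 0.0431; Haaland → f = 0.06732; ΔP_A = f(L/D)(ρV²/2) = 6.33e+04 Pa.
Pipe B: V = Q/A = 0.004667/0.001662 = 2.808 m/s; Re = 8.907e+04; ε/D = 0.00609; Haaland → f = 0.03317; ΔP_B = f(L/D)(ρV²/2) = 1.743e+05 Pa.
ΔP_A/ΔP_B = 6.33e+04/1.743e+05 = 0.363.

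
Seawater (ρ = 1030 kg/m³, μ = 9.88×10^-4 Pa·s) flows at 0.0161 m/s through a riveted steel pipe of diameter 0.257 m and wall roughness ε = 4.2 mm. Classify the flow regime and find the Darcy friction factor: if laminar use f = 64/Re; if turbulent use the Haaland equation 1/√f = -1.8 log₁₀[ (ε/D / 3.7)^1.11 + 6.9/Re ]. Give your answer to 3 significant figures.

f ≈ 0.0538

Re = ρVD/μ = 1030·0.0161·0.257/0.000988 = 4314.
Re > 4000 → turbulent. ε/D = 0.0042/0.257 = 0.0163; Haaland: 1/√f = -1.8 log₁₀[0.00243 + 0.0016] = 4.31, so f = 0.05383.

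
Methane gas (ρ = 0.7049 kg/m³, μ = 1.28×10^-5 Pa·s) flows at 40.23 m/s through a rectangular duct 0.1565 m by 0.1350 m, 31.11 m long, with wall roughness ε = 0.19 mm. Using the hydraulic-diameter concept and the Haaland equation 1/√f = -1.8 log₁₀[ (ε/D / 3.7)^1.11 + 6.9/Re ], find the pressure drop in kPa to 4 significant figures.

ΔP ≈ 2.657 kPa

Hydraulic diameter D_h = 4A/P = 4·(0.1565·0.135)/(2·(0.1565+0.135)) = 0.08451/0.583 = 0.145 m.
Re = ρVD_h/μ = 0.7049·40.23·0.145/1.28e-05 = 3.211e+05.
ε/D_h = 0.00019/0.145 = 0.00131; Haaland gives 1/√f = -1.8 log₁₀[0.000148+2.15e-05] = 6.788, so f = 0.0217.
ΔP = f(L/D_h)(ρV²/2) = 0.0217·31.11/0.145·570.4 = 2657 Pa.
ΔP = 2.657 kPa.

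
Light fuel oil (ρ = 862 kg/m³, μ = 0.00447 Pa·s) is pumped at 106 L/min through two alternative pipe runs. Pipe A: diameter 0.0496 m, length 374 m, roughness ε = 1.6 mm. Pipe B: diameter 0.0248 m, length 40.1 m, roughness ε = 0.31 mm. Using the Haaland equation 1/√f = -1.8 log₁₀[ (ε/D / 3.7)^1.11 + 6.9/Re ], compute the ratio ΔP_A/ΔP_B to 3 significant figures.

ΔP_A/ΔP_B ≈ 0.416

Pipe A: V = Q/A = 0.001767/0.001932 = 0.9143 m/s; Re = 8745; ε/D = 0.0323; Haaland → f = 0.06237; ΔP_A = f(L/D)(ρV²/2) = 1.695e+05 Pa.
Pipe B: V = Q/A = 0.001767/0.0004831 = 3.657 m/s; Re = 1.749e+04; ε/D = 0.0125; Haaland → f = 0.04371; ΔP_B = f(L/D)(ρV²/2) = 4.074e+05 Pa.
ΔP_A/ΔP_B = 1.695e+05/4.074e+05 = 0.416.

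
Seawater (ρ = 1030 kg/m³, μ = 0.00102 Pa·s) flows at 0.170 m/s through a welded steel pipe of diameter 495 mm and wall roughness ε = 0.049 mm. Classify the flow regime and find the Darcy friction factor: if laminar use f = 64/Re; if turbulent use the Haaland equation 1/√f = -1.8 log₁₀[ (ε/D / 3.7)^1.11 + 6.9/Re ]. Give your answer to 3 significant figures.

Re = ρVD/μ = 1030·0.17·0.495/0.00102 = 8.498e+04.
Re > 4000 → turbulent. ε/D = 4.9e-05/0.495 = 9.9e-05; Haaland: 1/√f = -1.8 log₁₀[8.4e-06 + 8.12e-05] = 7.286, so f = 0.01884.

f ≈ 0.0188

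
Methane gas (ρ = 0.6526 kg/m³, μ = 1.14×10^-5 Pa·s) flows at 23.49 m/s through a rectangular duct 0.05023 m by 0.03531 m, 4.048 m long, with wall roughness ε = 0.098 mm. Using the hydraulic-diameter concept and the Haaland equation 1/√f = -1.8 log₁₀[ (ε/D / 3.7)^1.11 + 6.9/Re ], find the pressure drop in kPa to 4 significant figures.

Hydraulic diameter D_h = 4A/P = 4·(0.05023·0.03531)/(2·(0.05023+0.03531)) = 0.007094/0.1711 = 0.04147 m.
Re = ρVD_h/μ = 0.6526·23.49·0.04147/1.14e-05 = 5.576e+04.
ε/D_h = 9.8e-05/0.04147 = 0.00236; Haaland gives 1/√f = -1.8 log₁₀[0.000284+0.000124] = 6.101, so f = 0.02687.
ΔP = f(L/D_h)(ρV²/2) = 0.02687·4.048/0.04147·180 = 472.2 Pa.
ΔP = 0.4722 kPa.

ΔP ≈ 0.4722 kPa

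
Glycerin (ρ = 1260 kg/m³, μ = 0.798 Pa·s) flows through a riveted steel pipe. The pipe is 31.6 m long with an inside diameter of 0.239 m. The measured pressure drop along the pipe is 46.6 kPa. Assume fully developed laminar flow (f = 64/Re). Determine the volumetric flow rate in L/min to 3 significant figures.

For laminar flow, f = 64/Re with Re = ρVD/μ, so Darcy-Weisbach reduces to ΔP = 32μLV/D². Solving for V: V = ΔP·D²/(32μL) = 4.66e+04·(0.239)²/(32·0.798·31.6) = 3.299 m/s.
Check: Re = ρVD/μ = 1260·3.299·0.239/0.798 = 1245 < 2300, so the laminar assumption holds.
Q = V·A = 3.299·(π/4·0.239²) = 0.148 m³/s = 8880 L/min.

Q ≈ 8880 L/min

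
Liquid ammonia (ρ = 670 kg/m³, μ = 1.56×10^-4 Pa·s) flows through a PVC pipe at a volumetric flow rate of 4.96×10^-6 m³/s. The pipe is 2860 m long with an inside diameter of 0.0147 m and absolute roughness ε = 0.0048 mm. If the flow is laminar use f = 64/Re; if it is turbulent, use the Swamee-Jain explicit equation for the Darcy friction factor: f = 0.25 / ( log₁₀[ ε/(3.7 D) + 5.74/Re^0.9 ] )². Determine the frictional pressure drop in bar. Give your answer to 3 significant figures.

ΔP ≈ 0.0193 bar

Cross-sectional area A = πD²/4 = π(0.0147)²/4 = 0.0001697 m²; mean velocity V = Q/A = 4.96e-06/0.0001697 = 0.02923 m/s.
Reynolds number Re = ρVD/μ = 670 · 0.02923 · 0.0147 / 0.000156 = 1845.
Re < 2300 → laminar flow, so f = 64/Re = 64/1845 = 0.03469 (the turbulent correlation is not needed).
Darcy-Weisbach: ΔP = f(L/D)(ρV²/2) = 0.03469·(2860/0.0147)·(670·0.02923²/2) = 0.03469·1.946e+05·0.2861 = 1931 Pa.
ΔP = 1931 Pa = 0.0193 bar.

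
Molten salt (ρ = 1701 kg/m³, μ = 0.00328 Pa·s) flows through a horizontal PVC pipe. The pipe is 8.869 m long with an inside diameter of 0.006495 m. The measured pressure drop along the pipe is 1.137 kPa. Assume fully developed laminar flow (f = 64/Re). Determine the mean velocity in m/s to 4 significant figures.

For laminar flow, f = 64/Re with Re = ρVD/μ, so Darcy-Weisbach reduces to ΔP = 32μLV/D². Solving for V: V = ΔP·D²/(32μL) = 1137·(0.006495)²/(32·0.00328·8.869) = 0.05153 m/s.
Check: Re = ρVD/μ = 1701·0.05153·0.006495/0.00328 = 173.6 < 2300, so the laminar assumption holds.

V ≈ 0.05153 m/s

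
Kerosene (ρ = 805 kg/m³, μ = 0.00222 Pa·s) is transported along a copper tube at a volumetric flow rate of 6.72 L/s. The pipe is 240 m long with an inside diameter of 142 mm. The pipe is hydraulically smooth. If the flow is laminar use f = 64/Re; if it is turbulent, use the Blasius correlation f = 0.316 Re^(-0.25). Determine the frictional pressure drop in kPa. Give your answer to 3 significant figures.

Q = 6.72 L/s = 6.72/1000 = 0.00672 m³/s.
Cross-sectional area A = πD²/4 = π(0.142)²/4 = 0.01584 m²; mean velocity V = Q/A = 0.00672/0.01584 = 0.4243 m/s.
Reynolds number Re = ρVD/μ = 805 · 0.4243 · 0.142 / 0.00222 = 2.185e+04.
Re > 4000 → turbulent. Smooth-pipe (Blasius): f = 0.316 Re^(-0.25) = 0.316/(2.185e+04)^0.25 = 0.02599.
Darcy-Weisbach: ΔP = f(L/D)(ρV²/2) = 0.02599·(240/0.142)·(805·0.4243²/2) = 0.02599·1690·72.47 = 3184 Pa.
ΔP = 3184 Pa = 3.18 kPa.

ΔP ≈ 3.18 kPa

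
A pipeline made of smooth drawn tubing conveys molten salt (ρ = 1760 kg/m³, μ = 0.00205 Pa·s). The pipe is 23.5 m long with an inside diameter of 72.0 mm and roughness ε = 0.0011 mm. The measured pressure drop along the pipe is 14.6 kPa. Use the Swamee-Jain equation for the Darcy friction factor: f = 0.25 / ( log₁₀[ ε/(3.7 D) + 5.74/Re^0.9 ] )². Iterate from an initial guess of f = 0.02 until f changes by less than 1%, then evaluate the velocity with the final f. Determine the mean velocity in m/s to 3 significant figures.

Rearranging Darcy-Weisbach: V = √(2·ΔP·D/(f·L·ρ)). With ε/D = 1.1e-06/0.072 = 1.53e-05, iterate starting from f = 0.02:
  f = 0.02 → V = √(2·1.46e+04·0.072/(0.02·23.5·1760)) = 1.594 m/s; Re = ρVD/μ = 9.855e+04; f → 0.01801
  f = 0.01801 → V = 1.68 m/s; Re = 1.038e+05; f → 0.01782
  f = 0.01782 → V = 1.689 m/s; Re = 1.044e+05; f → 0.0178
Converged (Δf/f < 1%). With the final f = 0.0178: V = √(2·1.46e+04·0.072/(0.0178·23.5·1760)) = 1.69 m/s.

V ≈ 1.69 m/s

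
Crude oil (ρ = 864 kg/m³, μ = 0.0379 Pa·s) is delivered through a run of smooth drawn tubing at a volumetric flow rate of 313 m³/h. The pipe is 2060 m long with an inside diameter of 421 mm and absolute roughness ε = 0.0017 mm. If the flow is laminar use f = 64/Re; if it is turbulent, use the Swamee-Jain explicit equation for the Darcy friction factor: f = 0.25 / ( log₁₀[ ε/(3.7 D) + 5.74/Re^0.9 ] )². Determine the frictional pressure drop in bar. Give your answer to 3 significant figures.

ΔP ≈ 0.296 bar

Q = 313 m³/h = 313/3600 = 0.08694 m³/s.
Cross-sectional area A = πD²/4 = π(0.421)²/4 = 0.1392 m²; mean velocity V = Q/A = 0.08694/0.1392 = 0.6246 m/s.
Reynolds number Re = ρVD/μ = 864 · 0.6246 · 0.421 / 0.0379 = 5994.
Re > 4000 → turbulent. Relative roughness ε/D = 1.7e-06/0.421 = 4.04e-06. Swamee-Jain: f = 0.25/(log₁₀[4.04e-06/3.7 + 5.74/5994^0.9])² = 0.25/(log₁₀[1.09e-06 + 0.00229])² = 0.25/(-2.641)² = 0.03585.
Darcy-Weisbach: ΔP = f(L/D)(ρV²/2) = 0.03585·(2060/0.421)·(864·0.6246²/2) = 0.03585·4893·168.5 = 2.956e+04 Pa.
ΔP = 2.956e+04 Pa = 0.296 bar.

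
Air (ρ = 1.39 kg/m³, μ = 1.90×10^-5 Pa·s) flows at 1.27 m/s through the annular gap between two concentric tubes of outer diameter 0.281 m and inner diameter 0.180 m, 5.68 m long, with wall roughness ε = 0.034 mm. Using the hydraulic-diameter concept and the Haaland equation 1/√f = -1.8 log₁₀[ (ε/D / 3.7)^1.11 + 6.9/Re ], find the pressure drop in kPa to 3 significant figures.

Hydraulic diameter D_h = 4A/P = D_o - D_i = 0.281 - 0.18 = 0.101 m.
Re = ρVD_h/μ = 1.39·1.27·0.101/1.9e-05 = 9384.
ε/D_h = 3.4e-05/0.101 = 0.000337; Haaland gives 1/√f = -1.8 log₁₀[3.27e-05+0.000735] = 5.606, so f = 0.03182.
ΔP = f(L/D_h)(ρV²/2) = 0.03182·5.68/0.101·1.121 = 2.006 Pa.
ΔP = 0.00201 kPa.

ΔP ≈ 0.00201 kPa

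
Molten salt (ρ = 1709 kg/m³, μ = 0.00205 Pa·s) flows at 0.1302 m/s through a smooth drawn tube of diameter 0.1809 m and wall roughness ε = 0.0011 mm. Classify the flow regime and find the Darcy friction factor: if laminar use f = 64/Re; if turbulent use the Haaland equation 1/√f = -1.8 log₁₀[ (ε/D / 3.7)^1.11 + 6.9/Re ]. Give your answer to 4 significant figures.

f ≈ 0.02588

Re = ρVD/μ = 1709·0.1302·0.1809/0.00205 = 1.964e+04.
Re > 4000 → turbulent. ε/D = 1.1e-06/0.1809 = 6.08e-06; Haaland: 1/√f = -1.8 log₁₀[3.8e-07 + 0.000351] = 6.217, so f = 0.02588.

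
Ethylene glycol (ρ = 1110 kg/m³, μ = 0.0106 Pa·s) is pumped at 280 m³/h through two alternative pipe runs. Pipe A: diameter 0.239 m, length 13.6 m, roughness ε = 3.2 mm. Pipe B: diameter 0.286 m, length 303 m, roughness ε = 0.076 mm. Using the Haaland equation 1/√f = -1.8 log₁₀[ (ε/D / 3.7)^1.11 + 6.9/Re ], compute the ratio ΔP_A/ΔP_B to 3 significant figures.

ΔP_A/ΔP_B ≈ 0.207

Pipe A: V = Q/A = 0.07778/0.04486 = 1.734 m/s; Re = 4.339e+04; ε/D = 0.0134; Haaland → f = 0.0431; ΔP_A = f(L/D)(ρV²/2) = 4091 Pa.
Pipe B: V = Q/A = 0.07778/0.06424 = 1.211 m/s; Re = 3.626e+04; ε/D = 0.000266; Haaland → f = 0.02296; ΔP_B = f(L/D)(ρV²/2) = 1.979e+04 Pa.
ΔP_A/ΔP_B = 4091/1.979e+04 = 0.207.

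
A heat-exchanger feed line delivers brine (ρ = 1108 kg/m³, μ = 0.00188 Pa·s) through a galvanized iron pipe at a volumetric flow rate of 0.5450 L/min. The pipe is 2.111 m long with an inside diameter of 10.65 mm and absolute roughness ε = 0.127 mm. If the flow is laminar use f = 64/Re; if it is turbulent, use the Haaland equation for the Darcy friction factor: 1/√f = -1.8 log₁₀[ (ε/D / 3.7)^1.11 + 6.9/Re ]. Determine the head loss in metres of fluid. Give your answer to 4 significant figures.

Q = 0.5450 L/min = 0.5450/60000 = 9.083e-06 m³/s.
Cross-sectional area A = πD²/4 = π(0.01065)²/4 = 8.908e-05 m²; mean velocity V = Q/A = 9.083e-06/8.908e-05 = 0.102 m/s.
Reynolds number Re = ρVD/μ = 1108 · 0.102 · 0.01065 / 0.00188 = 640.
Re < 2300 → laminar flow, so f = 64/Re = 64/640 = 0.1 (the turbulent correlation is not needed).
Darcy-Weisbach: ΔP = f(L/D)(ρV²/2) = 0.1·(2.111/0.01065)·(1108·0.102²/2) = 0.1·198.2·5.76 = 114.2 Pa.
Head loss h_f = ΔP/(ρg) = 114.2/(1108·9.81) = 0.01050 m.

h_f ≈ 0.01050 m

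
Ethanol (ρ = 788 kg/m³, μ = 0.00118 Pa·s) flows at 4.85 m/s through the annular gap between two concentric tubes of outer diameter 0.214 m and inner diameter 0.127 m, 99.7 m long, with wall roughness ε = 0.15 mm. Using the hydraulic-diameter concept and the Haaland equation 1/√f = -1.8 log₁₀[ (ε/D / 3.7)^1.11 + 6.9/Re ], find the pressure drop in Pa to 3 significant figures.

ΔP ≈ 246000 Pa

Hydraulic diameter D_h = 4A/P = D_o - D_i = 0.214 - 0.127 = 0.087 m.
Re = ρVD_h/μ = 788·4.85·0.087/0.00118 = 2.818e+05.
ε/D_h = 0.00015/0.087 = 0.00172; Haaland gives 1/√f = -1.8 log₁₀[0.0002+2.45e-05] = 6.566, so f = 0.02319.
ΔP = f(L/D_h)(ρV²/2) = 0.02319·99.7/0.087·9268 = 2.463e+05 Pa.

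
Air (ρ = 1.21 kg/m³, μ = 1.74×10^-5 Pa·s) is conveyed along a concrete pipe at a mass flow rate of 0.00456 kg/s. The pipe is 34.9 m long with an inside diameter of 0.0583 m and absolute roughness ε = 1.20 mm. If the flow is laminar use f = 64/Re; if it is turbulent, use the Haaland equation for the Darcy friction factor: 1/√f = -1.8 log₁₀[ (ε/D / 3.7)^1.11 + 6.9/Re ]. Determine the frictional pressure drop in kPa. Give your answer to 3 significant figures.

A = πD²/4 = π(0.0583)²/4 = 0.002669 m²; mean velocity V = ṁ/(ρA) = 0.00456/(1.21 · 0.002669) = 1.412 m/s.
Reynolds number Re = ρVD/μ = 1.21 · 1.412 · 0.0583 / 1.74e-05 = 5723.
Re > 4000 → turbulent. Relative roughness ε/D = 0.0012/0.0583 = 0.0206. Haaland: 1/√f = -1.8 log₁₀[(0.0206/3.7)^1.11 + 6.9/5723] = -1.8 log₁₀[0.00314 + 0.00121] = 4.251, so f = 0.05534.
Darcy-Weisbach: ΔP = f(L/D)(ρV²/2) = 0.05534·(34.9/0.0583)·(1.21·1.412²/2) = 0.05534·598.6·1.206 = 39.94 Pa.
ΔP = 39.94 Pa = 0.0399 kPa.

ΔP ≈ 0.0399 kPa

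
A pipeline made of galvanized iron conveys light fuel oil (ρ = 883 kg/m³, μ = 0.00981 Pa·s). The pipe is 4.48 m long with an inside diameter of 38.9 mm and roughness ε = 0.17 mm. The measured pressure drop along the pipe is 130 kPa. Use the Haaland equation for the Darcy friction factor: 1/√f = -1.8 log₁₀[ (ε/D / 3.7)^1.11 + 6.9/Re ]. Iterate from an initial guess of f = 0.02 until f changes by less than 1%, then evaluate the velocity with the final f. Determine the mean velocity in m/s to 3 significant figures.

Rearranging Darcy-Weisbach: V = √(2·ΔP·D/(f·L·ρ)). With ε/D = 0.00017/0.0389 = 0.00437, iterate starting from f = 0.02:
  f = 0.02 → V = √(2·1.3e+05·0.0389/(0.02·4.48·883)) = 11.31 m/s; Re = ρVD/μ = 3.959e+04; f → 0.03145
  f = 0.03145 → V = 9.016 m/s; Re = 3.157e+04; f → 0.03197
  f = 0.03197 → V = 8.943 m/s; Re = 3.131e+04; f → 0.03199
Converged (Δf/f < 1%). With the final f = 0.03199: V = √(2·1.3e+05·0.0389/(0.03199·4.48·883)) = 8.94 m/s.

V ≈ 8.94 m/s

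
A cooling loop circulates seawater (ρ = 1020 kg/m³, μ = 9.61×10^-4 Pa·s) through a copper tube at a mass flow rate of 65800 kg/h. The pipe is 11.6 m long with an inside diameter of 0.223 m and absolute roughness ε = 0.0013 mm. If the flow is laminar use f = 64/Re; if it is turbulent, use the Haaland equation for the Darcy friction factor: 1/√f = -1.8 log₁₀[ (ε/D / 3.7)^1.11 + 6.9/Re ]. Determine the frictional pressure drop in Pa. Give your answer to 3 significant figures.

ΔP ≈ 98.0 Pa

ṁ = 65800 kg/h = 65800/3600 = 18.28 kg/s.
A = πD²/4 = π(0.223)²/4 = 0.03906 m²; mean velocity V = ṁ/(ρA) = 18.28/(1020 · 0.03906) = 0.4588 m/s.
Reynolds number Re = ρVD/μ = 1020 · 0.4588 · 0.223 / 0.000961 = 1.086e+05.
Re > 4000 → turbulent. Relative roughness ε/D = 1.3e-06/0.223 = 5.83e-06. Haaland: 1/√f = -1.8 log₁₀[(5.83e-06/3.7)^1.11 + 6.9/1.086e+05] = -1.8 log₁₀[3.62e-07 + 6.35e-05] = 7.55, so f = 0.01754.
Darcy-Weisbach: ΔP = f(L/D)(ρV²/2) = 0.01754·(11.6/0.223)·(1020·0.4588²/2) = 0.01754·52.02·107.4 = 97.96 Pa.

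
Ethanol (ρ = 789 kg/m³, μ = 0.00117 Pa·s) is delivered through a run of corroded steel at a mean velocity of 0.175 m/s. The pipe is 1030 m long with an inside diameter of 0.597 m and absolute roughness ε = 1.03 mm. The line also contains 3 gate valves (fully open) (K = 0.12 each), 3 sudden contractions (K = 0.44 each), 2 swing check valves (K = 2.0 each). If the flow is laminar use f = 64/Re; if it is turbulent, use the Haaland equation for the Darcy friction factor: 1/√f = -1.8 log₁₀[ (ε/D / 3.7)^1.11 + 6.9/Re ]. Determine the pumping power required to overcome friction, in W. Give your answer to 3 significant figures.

Reynolds number Re = ρVD/μ = 789 · 0.175 · 0.597 / 0.00117 = 7.045e+04.
Re > 4000 → turbulent. Relative roughness ε/D = 0.00103/0.597 = 0.00173. Haaland: 1/√f = -1.8 log₁₀[(0.00173/3.7)^1.11 + 6.9/7.045e+04] = -1.8 log₁₀[0.000201 + 9.79e-05] = 6.345, so f = 0.02484.
Total minor-loss coefficient ΣK = 3·0.12 + 3·0.44 + 2·2 = 5.68.
ΔP = [f·L/D + ΣK]·(ρV²/2) = [0.02484·1030/0.597 + 5.68]·(789·0.175²/2) = [42.85 + 5.68]·12.08 = 586.4 Pa.
Q = V·A = 0.175·0.2799 = 0.04899 m³/s.
Pumping power P = QΔP = 0.04899·586.4 = 28.72 W = 28.7 W.

P ≈ 28.7 W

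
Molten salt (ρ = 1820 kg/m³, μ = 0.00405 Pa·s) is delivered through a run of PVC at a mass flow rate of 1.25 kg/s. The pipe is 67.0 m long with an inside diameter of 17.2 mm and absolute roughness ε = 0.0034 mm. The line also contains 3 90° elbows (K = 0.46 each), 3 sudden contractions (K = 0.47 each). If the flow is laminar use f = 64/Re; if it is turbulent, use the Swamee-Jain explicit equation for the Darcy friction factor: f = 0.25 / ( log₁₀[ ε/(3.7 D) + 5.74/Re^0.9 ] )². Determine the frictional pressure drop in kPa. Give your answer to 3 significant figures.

ΔP ≈ 812 kPa

A = πD²/4 = π(0.0172)²/4 = 0.0002324 m²; mean velocity V = ṁ/(ρA) = 1.25/(1820 · 0.0002324) = 2.956 m/s.
Reynolds number Re = ρVD/μ = 1820 · 2.956 · 0.0172 / 0.00405 = 2.285e+04.
Re > 4000 → turbulent. Relative roughness ε/D = 3.4e-06/0.0172 = 0.000198. Swamee-Jain: f = 0.25/(log₁₀[0.000198/3.7 + 5.74/2.285e+04^0.9])² = 0.25/(log₁₀[5.34e-05 + 0.000685])² = 0.25/(-3.131)² = 0.02549.
Total minor-loss coefficient ΣK = 3·0.46 + 3·0.47 = 2.79.
ΔP = [f·L/D + ΣK]·(ρV²/2) = [0.02549·67/0.0172 + 2.79]·(1820·2.956²/2) = [99.31 + 2.79]·7951 = 8.118e+05 Pa.
ΔP = 8.118e+05 Pa = 812 kPa.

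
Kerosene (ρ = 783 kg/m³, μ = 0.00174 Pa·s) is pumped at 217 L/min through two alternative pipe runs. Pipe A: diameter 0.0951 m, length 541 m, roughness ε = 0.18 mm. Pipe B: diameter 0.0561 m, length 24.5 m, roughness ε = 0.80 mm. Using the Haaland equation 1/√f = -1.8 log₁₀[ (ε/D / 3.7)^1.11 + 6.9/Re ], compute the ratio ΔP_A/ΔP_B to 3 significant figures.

ΔP_A/ΔP_B ≈ 1.03

Pipe A: V = Q/A = 0.003617/0.007103 = 0.5092 m/s; Re = 2.179e+04; ε/D = 0.00189; Haaland → f = 0.02889; ΔP_A = f(L/D)(ρV²/2) = 1.668e+04 Pa.
Pipe B: V = Q/A = 0.003617/0.002472 = 1.463 m/s; Re = 3.694e+04; ε/D = 0.0143; Haaland → f = 0.0442; ΔP_B = f(L/D)(ρV²/2) = 1.618e+04 Pa.
ΔP_A/ΔP_B = 1.668e+04/1.618e+04 = 1.03.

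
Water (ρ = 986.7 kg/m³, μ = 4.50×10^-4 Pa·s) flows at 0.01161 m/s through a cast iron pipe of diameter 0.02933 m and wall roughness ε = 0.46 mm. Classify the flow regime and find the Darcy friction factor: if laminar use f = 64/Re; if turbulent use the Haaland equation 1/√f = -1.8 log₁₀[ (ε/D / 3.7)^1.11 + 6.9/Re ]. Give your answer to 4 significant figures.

Re = ρVD/μ = 986.7·0.01161·0.02933/0.00045 = 746.6.
Re < 2300 → laminar, so f = 64/Re = 0.08572 (roughness is irrelevant in laminar flow).

f ≈ 0.08572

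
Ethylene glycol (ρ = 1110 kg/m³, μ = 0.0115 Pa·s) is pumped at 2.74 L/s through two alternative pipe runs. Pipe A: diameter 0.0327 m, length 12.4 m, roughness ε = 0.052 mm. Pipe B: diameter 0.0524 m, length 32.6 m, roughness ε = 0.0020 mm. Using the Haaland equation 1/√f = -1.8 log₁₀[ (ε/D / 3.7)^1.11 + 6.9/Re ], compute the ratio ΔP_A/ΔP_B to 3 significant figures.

Pipe A: V = Q/A = 0.00274/0.0008398 = 3.263 m/s; Re = 1.03e+04; ε/D = 0.00159; Haaland → f = 0.03277; ΔP_A = f(L/D)(ρV²/2) = 7.341e+04 Pa.
Pipe B: V = Q/A = 0.00274/0.002157 = 1.271 m/s; Re = 6426; ε/D = 3.82e-05; Haaland → f = 0.03504; ΔP_B = f(L/D)(ρV²/2) = 1.953e+04 Pa.
ΔP_A/ΔP_B = 7.341e+04/1.953e+04 = 3.76.

ΔP_A/ΔP_B ≈ 3.76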